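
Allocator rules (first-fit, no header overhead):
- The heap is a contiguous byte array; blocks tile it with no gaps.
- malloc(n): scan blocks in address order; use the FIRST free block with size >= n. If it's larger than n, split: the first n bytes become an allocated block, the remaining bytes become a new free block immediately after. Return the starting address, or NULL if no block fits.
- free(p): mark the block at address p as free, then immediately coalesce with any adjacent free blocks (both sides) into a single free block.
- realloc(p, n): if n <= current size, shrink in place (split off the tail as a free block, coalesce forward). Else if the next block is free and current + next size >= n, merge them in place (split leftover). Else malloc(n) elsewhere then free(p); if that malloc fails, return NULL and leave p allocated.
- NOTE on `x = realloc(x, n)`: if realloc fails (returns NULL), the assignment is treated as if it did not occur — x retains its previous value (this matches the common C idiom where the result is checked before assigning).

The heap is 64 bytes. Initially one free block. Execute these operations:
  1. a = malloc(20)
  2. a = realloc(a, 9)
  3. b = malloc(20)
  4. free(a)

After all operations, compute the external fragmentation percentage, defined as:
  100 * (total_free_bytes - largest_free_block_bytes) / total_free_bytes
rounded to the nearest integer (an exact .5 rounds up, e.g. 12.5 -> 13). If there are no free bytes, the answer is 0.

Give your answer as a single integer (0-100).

Answer: 20

Derivation:
Op 1: a = malloc(20) -> a = 0; heap: [0-19 ALLOC][20-63 FREE]
Op 2: a = realloc(a, 9) -> a = 0; heap: [0-8 ALLOC][9-63 FREE]
Op 3: b = malloc(20) -> b = 9; heap: [0-8 ALLOC][9-28 ALLOC][29-63 FREE]
Op 4: free(a) -> (freed a); heap: [0-8 FREE][9-28 ALLOC][29-63 FREE]
Free blocks: [9 35] total_free=44 largest=35 -> 100*(44-35)/44 = 900/44 ≈ 20.455 -> rounds to 20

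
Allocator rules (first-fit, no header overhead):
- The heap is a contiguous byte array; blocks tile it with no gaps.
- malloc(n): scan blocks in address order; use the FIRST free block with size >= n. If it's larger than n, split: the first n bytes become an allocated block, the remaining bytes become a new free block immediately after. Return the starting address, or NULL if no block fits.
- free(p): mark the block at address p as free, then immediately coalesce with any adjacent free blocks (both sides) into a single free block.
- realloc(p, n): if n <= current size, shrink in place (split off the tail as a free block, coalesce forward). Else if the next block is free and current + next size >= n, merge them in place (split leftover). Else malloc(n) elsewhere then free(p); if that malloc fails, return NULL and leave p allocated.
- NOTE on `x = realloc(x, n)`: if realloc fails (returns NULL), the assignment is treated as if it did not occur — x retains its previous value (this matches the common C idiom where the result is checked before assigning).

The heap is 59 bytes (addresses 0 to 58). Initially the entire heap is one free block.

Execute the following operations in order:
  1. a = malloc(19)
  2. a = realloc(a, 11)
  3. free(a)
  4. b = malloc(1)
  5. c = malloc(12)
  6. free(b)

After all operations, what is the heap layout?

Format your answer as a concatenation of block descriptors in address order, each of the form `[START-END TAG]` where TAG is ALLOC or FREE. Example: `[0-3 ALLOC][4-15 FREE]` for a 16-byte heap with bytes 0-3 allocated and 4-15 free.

Op 1: a = malloc(19) -> a = 0; heap: [0-18 ALLOC][19-58 FREE]
Op 2: a = realloc(a, 11) -> a = 0; heap: [0-10 ALLOC][11-58 FREE]
Op 3: free(a) -> (freed a); heap: [0-58 FREE]
Op 4: b = malloc(1) -> b = 0; heap: [0-0 ALLOC][1-58 FREE]
Op 5: c = malloc(12) -> c = 1; heap: [0-0 ALLOC][1-12 ALLOC][13-58 FREE]
Op 6: free(b) -> (freed b); heap: [0-0 FREE][1-12 ALLOC][13-58 FREE]

Answer: [0-0 FREE][1-12 ALLOC][13-58 FREE]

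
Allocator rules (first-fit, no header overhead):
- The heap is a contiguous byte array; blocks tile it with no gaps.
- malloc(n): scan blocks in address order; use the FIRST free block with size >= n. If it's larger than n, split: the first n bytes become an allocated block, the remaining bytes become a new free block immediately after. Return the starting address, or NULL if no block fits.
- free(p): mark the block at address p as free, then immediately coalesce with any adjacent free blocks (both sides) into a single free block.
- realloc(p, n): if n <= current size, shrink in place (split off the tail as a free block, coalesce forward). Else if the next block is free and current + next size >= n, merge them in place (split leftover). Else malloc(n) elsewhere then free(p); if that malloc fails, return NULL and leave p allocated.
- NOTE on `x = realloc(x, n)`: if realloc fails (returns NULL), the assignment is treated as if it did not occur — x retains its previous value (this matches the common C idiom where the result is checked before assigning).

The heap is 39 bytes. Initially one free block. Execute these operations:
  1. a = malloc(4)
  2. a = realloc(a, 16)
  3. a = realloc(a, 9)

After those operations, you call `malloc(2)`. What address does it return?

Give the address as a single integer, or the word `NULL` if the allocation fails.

Op 1: a = malloc(4) -> a = 0; heap: [0-3 ALLOC][4-38 FREE]
Op 2: a = realloc(a, 16) -> a = 0; heap: [0-15 ALLOC][16-38 FREE]
Op 3: a = realloc(a, 9) -> a = 0; heap: [0-8 ALLOC][9-38 FREE]
malloc(2): first-fit scan over [0-8 ALLOC][9-38 FREE] -> 9

Answer: 9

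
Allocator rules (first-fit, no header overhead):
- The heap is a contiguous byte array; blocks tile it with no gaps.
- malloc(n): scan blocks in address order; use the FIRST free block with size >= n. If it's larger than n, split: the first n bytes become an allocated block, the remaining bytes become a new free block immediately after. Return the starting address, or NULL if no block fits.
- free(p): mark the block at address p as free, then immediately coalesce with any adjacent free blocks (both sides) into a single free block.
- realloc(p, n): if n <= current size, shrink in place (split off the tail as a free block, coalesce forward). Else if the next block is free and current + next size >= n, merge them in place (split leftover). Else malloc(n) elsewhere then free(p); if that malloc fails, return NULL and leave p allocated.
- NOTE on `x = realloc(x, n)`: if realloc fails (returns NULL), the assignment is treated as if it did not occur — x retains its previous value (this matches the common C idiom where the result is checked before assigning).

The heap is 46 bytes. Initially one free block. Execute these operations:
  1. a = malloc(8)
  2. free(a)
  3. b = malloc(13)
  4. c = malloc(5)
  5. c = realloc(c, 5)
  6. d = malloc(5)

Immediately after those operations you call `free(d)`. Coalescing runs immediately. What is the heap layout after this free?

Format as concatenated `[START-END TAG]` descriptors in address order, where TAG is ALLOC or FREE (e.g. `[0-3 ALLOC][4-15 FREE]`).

Answer: [0-12 ALLOC][13-17 ALLOC][18-45 FREE]

Derivation:
Op 1: a = malloc(8) -> a = 0; heap: [0-7 ALLOC][8-45 FREE]
Op 2: free(a) -> (freed a); heap: [0-45 FREE]
Op 3: b = malloc(13) -> b = 0; heap: [0-12 ALLOC][13-45 FREE]
Op 4: c = malloc(5) -> c = 13; heap: [0-12 ALLOC][13-17 ALLOC][18-45 FREE]
Op 5: c = realloc(c, 5) -> c = 13; heap: [0-12 ALLOC][13-17 ALLOC][18-45 FREE]
Op 6: d = malloc(5) -> d = 18; heap: [0-12 ALLOC][13-17 ALLOC][18-22 ALLOC][23-45 FREE]
free(d): d = 18 -> block [18-22 ALLOC]; mark free, coalesce with adjacent free neighbors -> [0-12 ALLOC][13-17 ALLOC][18-45 FREE]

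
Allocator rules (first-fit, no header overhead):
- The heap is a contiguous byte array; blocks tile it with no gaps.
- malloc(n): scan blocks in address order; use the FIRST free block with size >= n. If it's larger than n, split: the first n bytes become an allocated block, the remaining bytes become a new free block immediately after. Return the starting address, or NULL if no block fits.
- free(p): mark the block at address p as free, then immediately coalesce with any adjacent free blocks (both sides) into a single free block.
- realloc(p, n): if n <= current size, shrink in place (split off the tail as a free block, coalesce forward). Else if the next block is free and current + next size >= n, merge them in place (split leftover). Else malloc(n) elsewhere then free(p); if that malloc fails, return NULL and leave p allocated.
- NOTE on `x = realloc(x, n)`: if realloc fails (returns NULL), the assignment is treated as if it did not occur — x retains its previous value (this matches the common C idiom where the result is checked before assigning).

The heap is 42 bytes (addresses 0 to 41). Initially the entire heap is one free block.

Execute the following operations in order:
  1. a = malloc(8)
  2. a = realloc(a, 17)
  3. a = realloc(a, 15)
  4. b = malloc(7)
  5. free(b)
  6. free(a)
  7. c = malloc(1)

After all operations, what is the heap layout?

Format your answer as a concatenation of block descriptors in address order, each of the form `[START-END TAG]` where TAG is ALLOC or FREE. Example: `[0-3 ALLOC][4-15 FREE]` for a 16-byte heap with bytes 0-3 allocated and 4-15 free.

Answer: [0-0 ALLOC][1-41 FREE]

Derivation:
Op 1: a = malloc(8) -> a = 0; heap: [0-7 ALLOC][8-41 FREE]
Op 2: a = realloc(a, 17) -> a = 0; heap: [0-16 ALLOC][17-41 FREE]
Op 3: a = realloc(a, 15) -> a = 0; heap: [0-14 ALLOC][15-41 FREE]
Op 4: b = malloc(7) -> b = 15; heap: [0-14 ALLOC][15-21 ALLOC][22-41 FREE]
Op 5: free(b) -> (freed b); heap: [0-14 ALLOC][15-41 FREE]
Op 6: free(a) -> (freed a); heap: [0-41 FREE]
Op 7: c = malloc(1) -> c = 0; heap: [0-0 ALLOC][1-41 FREE]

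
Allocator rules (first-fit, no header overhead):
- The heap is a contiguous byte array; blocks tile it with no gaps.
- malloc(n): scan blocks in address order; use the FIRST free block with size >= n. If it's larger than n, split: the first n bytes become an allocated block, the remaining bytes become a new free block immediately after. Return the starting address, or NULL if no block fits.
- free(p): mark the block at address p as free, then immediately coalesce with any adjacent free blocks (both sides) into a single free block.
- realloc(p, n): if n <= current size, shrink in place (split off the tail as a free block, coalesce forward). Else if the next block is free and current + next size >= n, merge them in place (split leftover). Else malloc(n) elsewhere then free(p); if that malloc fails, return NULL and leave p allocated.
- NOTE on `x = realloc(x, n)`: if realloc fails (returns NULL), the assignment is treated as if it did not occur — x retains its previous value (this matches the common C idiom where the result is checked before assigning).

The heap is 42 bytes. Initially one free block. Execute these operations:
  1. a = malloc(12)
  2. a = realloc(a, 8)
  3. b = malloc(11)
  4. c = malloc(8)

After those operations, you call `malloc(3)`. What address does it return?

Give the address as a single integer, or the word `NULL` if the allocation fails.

Op 1: a = malloc(12) -> a = 0; heap: [0-11 ALLOC][12-41 FREE]
Op 2: a = realloc(a, 8) -> a = 0; heap: [0-7 ALLOC][8-41 FREE]
Op 3: b = malloc(11) -> b = 8; heap: [0-7 ALLOC][8-18 ALLOC][19-41 FREE]
Op 4: c = malloc(8) -> c = 19; heap: [0-7 ALLOC][8-18 ALLOC][19-26 ALLOC][27-41 FREE]
malloc(3): first-fit scan over [0-7 ALLOC][8-18 ALLOC][19-26 ALLOC][27-41 FREE] -> 27

Answer: 27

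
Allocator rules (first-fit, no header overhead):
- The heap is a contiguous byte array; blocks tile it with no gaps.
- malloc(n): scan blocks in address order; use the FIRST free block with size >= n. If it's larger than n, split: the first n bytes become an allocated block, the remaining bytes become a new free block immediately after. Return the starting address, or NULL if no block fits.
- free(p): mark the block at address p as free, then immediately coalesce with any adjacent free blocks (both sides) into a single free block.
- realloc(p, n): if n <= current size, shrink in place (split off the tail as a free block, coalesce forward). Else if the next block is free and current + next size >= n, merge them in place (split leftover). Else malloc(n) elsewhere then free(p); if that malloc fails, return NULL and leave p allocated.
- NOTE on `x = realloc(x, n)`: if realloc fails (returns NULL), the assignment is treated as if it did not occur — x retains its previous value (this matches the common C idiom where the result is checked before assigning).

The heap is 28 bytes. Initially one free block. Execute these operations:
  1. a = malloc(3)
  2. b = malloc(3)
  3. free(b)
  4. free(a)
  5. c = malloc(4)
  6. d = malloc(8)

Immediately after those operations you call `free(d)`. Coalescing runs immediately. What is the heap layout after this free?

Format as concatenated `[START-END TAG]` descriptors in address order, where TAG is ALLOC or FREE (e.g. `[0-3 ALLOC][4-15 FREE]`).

Op 1: a = malloc(3) -> a = 0; heap: [0-2 ALLOC][3-27 FREE]
Op 2: b = malloc(3) -> b = 3; heap: [0-2 ALLOC][3-5 ALLOC][6-27 FREE]
Op 3: free(b) -> (freed b); heap: [0-2 ALLOC][3-27 FREE]
Op 4: free(a) -> (freed a); heap: [0-27 FREE]
Op 5: c = malloc(4) -> c = 0; heap: [0-3 ALLOC][4-27 FREE]
Op 6: d = malloc(8) -> d = 4; heap: [0-3 ALLOC][4-11 ALLOC][12-27 FREE]
free(d): d = 4 -> block [4-11 ALLOC]; mark free, coalesce with adjacent free neighbors -> [0-3 ALLOC][4-27 FREE]

Answer: [0-3 ALLOC][4-27 FREE]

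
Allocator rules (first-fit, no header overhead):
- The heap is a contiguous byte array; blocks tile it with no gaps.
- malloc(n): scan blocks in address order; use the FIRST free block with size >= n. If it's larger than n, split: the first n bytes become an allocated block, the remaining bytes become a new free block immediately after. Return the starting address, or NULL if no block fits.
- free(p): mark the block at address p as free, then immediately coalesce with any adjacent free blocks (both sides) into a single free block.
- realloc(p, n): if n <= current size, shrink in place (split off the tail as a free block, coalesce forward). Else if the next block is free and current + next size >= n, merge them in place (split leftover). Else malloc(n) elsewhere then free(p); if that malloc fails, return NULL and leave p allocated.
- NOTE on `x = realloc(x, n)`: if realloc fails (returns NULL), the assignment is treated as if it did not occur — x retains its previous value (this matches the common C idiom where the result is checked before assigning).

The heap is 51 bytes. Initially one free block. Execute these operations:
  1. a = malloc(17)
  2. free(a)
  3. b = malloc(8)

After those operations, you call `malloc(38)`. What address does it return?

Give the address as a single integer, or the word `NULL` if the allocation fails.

Op 1: a = malloc(17) -> a = 0; heap: [0-16 ALLOC][17-50 FREE]
Op 2: free(a) -> (freed a); heap: [0-50 FREE]
Op 3: b = malloc(8) -> b = 0; heap: [0-7 ALLOC][8-50 FREE]
malloc(38): first-fit scan over [0-7 ALLOC][8-50 FREE] -> 8

Answer: 8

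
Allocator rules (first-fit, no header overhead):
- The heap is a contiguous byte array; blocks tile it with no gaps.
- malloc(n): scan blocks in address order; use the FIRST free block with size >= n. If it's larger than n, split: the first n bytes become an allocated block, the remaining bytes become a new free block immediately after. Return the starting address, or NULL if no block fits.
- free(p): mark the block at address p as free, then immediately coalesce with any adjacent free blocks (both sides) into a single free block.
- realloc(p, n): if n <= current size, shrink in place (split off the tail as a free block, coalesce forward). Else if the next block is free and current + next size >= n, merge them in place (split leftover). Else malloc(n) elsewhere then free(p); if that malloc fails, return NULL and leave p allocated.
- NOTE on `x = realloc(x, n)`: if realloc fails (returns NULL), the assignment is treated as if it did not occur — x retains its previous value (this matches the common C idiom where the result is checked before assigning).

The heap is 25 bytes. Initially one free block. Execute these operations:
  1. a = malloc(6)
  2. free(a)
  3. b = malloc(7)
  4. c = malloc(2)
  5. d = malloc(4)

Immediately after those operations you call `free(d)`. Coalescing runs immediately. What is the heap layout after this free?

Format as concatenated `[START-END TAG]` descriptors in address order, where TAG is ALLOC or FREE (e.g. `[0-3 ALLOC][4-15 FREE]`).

Op 1: a = malloc(6) -> a = 0; heap: [0-5 ALLOC][6-24 FREE]
Op 2: free(a) -> (freed a); heap: [0-24 FREE]
Op 3: b = malloc(7) -> b = 0; heap: [0-6 ALLOC][7-24 FREE]
Op 4: c = malloc(2) -> c = 7; heap: [0-6 ALLOC][7-8 ALLOC][9-24 FREE]
Op 5: d = malloc(4) -> d = 9; heap: [0-6 ALLOC][7-8 ALLOC][9-12 ALLOC][13-24 FREE]
free(d): d = 9 -> block [9-12 ALLOC]; mark free, coalesce with adjacent free neighbors -> [0-6 ALLOC][7-8 ALLOC][9-24 FREE]

Answer: [0-6 ALLOC][7-8 ALLOC][9-24 FREE]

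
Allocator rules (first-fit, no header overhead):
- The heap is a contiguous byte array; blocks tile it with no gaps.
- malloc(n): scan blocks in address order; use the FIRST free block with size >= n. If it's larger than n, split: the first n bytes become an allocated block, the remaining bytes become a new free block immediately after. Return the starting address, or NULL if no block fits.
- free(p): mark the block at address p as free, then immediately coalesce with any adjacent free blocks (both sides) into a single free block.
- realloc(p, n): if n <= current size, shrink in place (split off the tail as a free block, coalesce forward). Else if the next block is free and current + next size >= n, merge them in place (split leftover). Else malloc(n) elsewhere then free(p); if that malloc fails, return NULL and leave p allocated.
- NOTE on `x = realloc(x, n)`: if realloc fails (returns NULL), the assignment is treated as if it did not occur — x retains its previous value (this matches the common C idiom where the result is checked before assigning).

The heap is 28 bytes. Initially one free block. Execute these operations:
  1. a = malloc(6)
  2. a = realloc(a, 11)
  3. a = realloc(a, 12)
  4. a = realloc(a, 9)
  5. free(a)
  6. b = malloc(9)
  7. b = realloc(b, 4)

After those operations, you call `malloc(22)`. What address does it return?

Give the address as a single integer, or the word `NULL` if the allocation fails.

Op 1: a = malloc(6) -> a = 0; heap: [0-5 ALLOC][6-27 FREE]
Op 2: a = realloc(a, 11) -> a = 0; heap: [0-10 ALLOC][11-27 FREE]
Op 3: a = realloc(a, 12) -> a = 0; heap: [0-11 ALLOC][12-27 FREE]
Op 4: a = realloc(a, 9) -> a = 0; heap: [0-8 ALLOC][9-27 FREE]
Op 5: free(a) -> (freed a); heap: [0-27 FREE]
Op 6: b = malloc(9) -> b = 0; heap: [0-8 ALLOC][9-27 FREE]
Op 7: b = realloc(b, 4) -> b = 0; heap: [0-3 ALLOC][4-27 FREE]
malloc(22): first-fit scan over [0-3 ALLOC][4-27 FREE] -> 4

Answer: 4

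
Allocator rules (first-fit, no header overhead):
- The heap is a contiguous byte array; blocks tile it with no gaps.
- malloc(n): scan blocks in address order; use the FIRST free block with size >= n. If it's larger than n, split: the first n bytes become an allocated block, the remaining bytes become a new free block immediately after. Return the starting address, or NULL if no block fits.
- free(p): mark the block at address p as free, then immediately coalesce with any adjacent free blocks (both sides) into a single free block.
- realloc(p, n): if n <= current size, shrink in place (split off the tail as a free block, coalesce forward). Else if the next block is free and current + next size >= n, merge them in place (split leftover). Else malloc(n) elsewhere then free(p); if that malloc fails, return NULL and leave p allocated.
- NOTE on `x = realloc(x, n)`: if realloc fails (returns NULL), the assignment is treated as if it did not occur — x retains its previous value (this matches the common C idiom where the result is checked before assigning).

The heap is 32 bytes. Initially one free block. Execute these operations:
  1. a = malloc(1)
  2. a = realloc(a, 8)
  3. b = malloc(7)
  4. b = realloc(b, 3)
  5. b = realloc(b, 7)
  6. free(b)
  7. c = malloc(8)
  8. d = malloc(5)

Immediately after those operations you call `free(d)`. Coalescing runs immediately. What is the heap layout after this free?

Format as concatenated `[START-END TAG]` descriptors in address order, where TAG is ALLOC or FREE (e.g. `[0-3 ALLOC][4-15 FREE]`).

Op 1: a = malloc(1) -> a = 0; heap: [0-0 ALLOC][1-31 FREE]
Op 2: a = realloc(a, 8) -> a = 0; heap: [0-7 ALLOC][8-31 FREE]
Op 3: b = malloc(7) -> b = 8; heap: [0-7 ALLOC][8-14 ALLOC][15-31 FREE]
Op 4: b = realloc(b, 3) -> b = 8; heap: [0-7 ALLOC][8-10 ALLOC][11-31 FREE]
Op 5: b = realloc(b, 7) -> b = 8; heap: [0-7 ALLOC][8-14 ALLOC][15-31 FREE]
Op 6: free(b) -> (freed b); heap: [0-7 ALLOC][8-31 FREE]
Op 7: c = malloc(8) -> c = 8; heap: [0-7 ALLOC][8-15 ALLOC][16-31 FREE]
Op 8: d = malloc(5) -> d = 16; heap: [0-7 ALLOC][8-15 ALLOC][16-20 ALLOC][21-31 FREE]
free(d): d = 16 -> block [16-20 ALLOC]; mark free, coalesce with adjacent free neighbors -> [0-7 ALLOC][8-15 ALLOC][16-31 FREE]

Answer: [0-7 ALLOC][8-15 ALLOC][16-31 FREE]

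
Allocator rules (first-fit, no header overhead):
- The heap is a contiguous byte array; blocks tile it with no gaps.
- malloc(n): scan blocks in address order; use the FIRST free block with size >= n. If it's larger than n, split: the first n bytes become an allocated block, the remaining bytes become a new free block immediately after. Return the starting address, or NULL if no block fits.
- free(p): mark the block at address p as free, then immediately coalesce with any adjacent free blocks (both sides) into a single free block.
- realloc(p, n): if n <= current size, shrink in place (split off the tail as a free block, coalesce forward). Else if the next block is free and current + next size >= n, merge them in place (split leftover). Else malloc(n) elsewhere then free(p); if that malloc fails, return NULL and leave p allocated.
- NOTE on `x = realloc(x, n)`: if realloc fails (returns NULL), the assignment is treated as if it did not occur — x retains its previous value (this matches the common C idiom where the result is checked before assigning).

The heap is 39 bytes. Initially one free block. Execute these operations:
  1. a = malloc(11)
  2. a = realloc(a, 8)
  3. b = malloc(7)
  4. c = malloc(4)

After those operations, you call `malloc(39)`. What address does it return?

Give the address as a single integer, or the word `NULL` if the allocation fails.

Answer: NULL

Derivation:
Op 1: a = malloc(11) -> a = 0; heap: [0-10 ALLOC][11-38 FREE]
Op 2: a = realloc(a, 8) -> a = 0; heap: [0-7 ALLOC][8-38 FREE]
Op 3: b = malloc(7) -> b = 8; heap: [0-7 ALLOC][8-14 ALLOC][15-38 FREE]
Op 4: c = malloc(4) -> c = 15; heap: [0-7 ALLOC][8-14 ALLOC][15-18 ALLOC][19-38 FREE]
malloc(39): first-fit scan over [0-7 ALLOC][8-14 ALLOC][15-18 ALLOC][19-38 FREE] -> NULL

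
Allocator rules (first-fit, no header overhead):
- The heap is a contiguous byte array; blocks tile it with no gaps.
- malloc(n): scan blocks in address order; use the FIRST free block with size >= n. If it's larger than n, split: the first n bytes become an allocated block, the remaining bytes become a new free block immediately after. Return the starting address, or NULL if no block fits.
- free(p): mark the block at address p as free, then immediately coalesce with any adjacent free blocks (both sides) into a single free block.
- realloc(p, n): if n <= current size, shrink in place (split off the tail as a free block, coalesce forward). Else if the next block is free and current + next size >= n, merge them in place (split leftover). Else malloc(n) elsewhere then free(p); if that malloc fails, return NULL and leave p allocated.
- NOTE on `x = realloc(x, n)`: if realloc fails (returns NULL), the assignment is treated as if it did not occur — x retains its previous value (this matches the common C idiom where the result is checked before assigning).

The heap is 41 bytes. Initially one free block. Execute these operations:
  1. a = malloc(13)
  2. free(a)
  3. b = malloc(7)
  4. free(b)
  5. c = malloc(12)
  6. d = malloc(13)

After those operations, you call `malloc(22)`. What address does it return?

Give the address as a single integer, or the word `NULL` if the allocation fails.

Op 1: a = malloc(13) -> a = 0; heap: [0-12 ALLOC][13-40 FREE]
Op 2: free(a) -> (freed a); heap: [0-40 FREE]
Op 3: b = malloc(7) -> b = 0; heap: [0-6 ALLOC][7-40 FREE]
Op 4: free(b) -> (freed b); heap: [0-40 FREE]
Op 5: c = malloc(12) -> c = 0; heap: [0-11 ALLOC][12-40 FREE]
Op 6: d = malloc(13) -> d = 12; heap: [0-11 ALLOC][12-24 ALLOC][25-40 FREE]
malloc(22): first-fit scan over [0-11 ALLOC][12-24 ALLOC][25-40 FREE] -> NULL

Answer: NULL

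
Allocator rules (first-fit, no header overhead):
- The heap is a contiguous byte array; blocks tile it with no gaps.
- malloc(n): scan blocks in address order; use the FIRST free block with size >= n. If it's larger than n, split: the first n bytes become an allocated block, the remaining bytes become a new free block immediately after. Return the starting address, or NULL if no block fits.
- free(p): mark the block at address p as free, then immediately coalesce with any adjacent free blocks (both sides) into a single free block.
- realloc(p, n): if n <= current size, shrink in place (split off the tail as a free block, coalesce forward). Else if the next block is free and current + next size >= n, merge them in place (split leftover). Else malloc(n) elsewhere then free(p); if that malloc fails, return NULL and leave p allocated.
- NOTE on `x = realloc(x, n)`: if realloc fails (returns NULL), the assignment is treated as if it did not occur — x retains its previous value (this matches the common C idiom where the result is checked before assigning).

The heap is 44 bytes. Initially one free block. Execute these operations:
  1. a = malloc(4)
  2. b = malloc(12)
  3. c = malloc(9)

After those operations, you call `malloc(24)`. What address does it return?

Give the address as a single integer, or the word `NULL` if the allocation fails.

Op 1: a = malloc(4) -> a = 0; heap: [0-3 ALLOC][4-43 FREE]
Op 2: b = malloc(12) -> b = 4; heap: [0-3 ALLOC][4-15 ALLOC][16-43 FREE]
Op 3: c = malloc(9) -> c = 16; heap: [0-3 ALLOC][4-15 ALLOC][16-24 ALLOC][25-43 FREE]
malloc(24): first-fit scan over [0-3 ALLOC][4-15 ALLOC][16-24 ALLOC][25-43 FREE] -> NULL

Answer: NULL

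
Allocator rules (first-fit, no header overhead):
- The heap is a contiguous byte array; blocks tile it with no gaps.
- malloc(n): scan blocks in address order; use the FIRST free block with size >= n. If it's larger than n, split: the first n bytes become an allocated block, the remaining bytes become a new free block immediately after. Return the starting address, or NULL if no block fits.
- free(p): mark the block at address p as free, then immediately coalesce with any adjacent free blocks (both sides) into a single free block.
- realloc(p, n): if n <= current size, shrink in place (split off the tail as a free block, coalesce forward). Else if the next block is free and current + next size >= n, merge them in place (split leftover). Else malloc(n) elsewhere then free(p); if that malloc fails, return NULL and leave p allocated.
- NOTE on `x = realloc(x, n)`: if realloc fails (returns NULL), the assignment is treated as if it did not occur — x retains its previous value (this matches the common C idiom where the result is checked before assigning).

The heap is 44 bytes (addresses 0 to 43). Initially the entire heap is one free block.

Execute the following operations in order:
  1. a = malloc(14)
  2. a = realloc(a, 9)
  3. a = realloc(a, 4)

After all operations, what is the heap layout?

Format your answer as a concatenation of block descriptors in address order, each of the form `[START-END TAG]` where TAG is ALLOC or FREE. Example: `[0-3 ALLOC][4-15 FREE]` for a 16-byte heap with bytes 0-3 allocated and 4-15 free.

Op 1: a = malloc(14) -> a = 0; heap: [0-13 ALLOC][14-43 FREE]
Op 2: a = realloc(a, 9) -> a = 0; heap: [0-8 ALLOC][9-43 FREE]
Op 3: a = realloc(a, 4) -> a = 0; heap: [0-3 ALLOC][4-43 FREE]

Answer: [0-3 ALLOC][4-43 FREE]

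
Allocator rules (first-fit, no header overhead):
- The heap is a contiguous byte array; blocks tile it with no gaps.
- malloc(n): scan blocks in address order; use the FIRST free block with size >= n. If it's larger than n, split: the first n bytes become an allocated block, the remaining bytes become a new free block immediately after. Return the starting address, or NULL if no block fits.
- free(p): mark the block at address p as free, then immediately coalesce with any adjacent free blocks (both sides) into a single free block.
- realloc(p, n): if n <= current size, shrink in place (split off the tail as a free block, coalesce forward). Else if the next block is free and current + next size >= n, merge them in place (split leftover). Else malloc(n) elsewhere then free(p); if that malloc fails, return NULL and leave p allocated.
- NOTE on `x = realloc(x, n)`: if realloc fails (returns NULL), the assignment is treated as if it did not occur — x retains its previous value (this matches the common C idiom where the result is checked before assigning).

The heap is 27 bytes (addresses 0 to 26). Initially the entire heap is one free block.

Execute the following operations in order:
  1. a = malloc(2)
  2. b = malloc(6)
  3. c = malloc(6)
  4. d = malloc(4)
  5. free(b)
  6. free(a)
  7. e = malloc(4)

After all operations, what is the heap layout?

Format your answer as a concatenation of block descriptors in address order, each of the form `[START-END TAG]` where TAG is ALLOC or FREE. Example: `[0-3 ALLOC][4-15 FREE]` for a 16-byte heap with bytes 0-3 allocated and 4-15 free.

Answer: [0-3 ALLOC][4-7 FREE][8-13 ALLOC][14-17 ALLOC][18-26 FREE]

Derivation:
Op 1: a = malloc(2) -> a = 0; heap: [0-1 ALLOC][2-26 FREE]
Op 2: b = malloc(6) -> b = 2; heap: [0-1 ALLOC][2-7 ALLOC][8-26 FREE]
Op 3: c = malloc(6) -> c = 8; heap: [0-1 ALLOC][2-7 ALLOC][8-13 ALLOC][14-26 FREE]
Op 4: d = malloc(4) -> d = 14; heap: [0-1 ALLOC][2-7 ALLOC][8-13 ALLOC][14-17 ALLOC][18-26 FREE]
Op 5: free(b) -> (freed b); heap: [0-1 ALLOC][2-7 FREE][8-13 ALLOC][14-17 ALLOC][18-26 FREE]
Op 6: free(a) -> (freed a); heap: [0-7 FREE][8-13 ALLOC][14-17 ALLOC][18-26 FREE]
Op 7: e = malloc(4) -> e = 0; heap: [0-3 ALLOC][4-7 FREE][8-13 ALLOC][14-17 ALLOC][18-26 FREE]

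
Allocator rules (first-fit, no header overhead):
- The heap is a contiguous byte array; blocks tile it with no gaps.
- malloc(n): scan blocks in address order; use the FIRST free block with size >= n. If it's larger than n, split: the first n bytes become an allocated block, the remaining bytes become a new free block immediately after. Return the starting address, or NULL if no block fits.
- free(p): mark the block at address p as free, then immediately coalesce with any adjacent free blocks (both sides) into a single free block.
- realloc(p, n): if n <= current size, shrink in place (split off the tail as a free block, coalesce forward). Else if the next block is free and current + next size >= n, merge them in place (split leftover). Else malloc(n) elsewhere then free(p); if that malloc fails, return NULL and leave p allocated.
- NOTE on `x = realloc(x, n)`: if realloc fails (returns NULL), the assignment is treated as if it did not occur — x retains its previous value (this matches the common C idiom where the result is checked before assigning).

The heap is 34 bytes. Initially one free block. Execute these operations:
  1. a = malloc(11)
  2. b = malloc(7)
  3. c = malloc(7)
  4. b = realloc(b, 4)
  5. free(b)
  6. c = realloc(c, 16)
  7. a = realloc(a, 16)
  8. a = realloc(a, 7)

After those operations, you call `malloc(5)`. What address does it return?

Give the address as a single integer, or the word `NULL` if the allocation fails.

Answer: 7

Derivation:
Op 1: a = malloc(11) -> a = 0; heap: [0-10 ALLOC][11-33 FREE]
Op 2: b = malloc(7) -> b = 11; heap: [0-10 ALLOC][11-17 ALLOC][18-33 FREE]
Op 3: c = malloc(7) -> c = 18; heap: [0-10 ALLOC][11-17 ALLOC][18-24 ALLOC][25-33 FREE]
Op 4: b = realloc(b, 4) -> b = 11; heap: [0-10 ALLOC][11-14 ALLOC][15-17 FREE][18-24 ALLOC][25-33 FREE]
Op 5: free(b) -> (freed b); heap: [0-10 ALLOC][11-17 FREE][18-24 ALLOC][25-33 FREE]
Op 6: c = realloc(c, 16) -> c = 18; heap: [0-10 ALLOC][11-17 FREE][18-33 ALLOC]
Op 7: a = realloc(a, 16) -> a = 0; heap: [0-15 ALLOC][16-17 FREE][18-33 ALLOC]
Op 8: a = realloc(a, 7) -> a = 0; heap: [0-6 ALLOC][7-17 FREE][18-33 ALLOC]
malloc(5): first-fit scan over [0-6 ALLOC][7-17 FREE][18-33 ALLOC] -> 7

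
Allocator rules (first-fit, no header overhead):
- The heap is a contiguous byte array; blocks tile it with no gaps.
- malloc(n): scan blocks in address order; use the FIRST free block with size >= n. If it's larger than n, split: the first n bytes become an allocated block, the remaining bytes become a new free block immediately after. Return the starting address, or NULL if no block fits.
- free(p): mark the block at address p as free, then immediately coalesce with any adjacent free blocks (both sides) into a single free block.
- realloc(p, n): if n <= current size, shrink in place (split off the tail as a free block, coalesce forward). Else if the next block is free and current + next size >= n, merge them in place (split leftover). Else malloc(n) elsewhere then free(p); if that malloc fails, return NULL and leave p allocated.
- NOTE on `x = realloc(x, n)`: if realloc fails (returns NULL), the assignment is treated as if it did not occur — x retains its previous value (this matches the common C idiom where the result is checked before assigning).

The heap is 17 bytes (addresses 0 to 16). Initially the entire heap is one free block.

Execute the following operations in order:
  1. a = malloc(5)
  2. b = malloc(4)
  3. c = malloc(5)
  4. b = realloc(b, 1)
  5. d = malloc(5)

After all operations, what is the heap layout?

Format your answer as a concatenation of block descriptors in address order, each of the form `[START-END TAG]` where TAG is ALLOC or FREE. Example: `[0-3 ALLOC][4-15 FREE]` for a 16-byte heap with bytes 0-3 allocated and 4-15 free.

Answer: [0-4 ALLOC][5-5 ALLOC][6-8 FREE][9-13 ALLOC][14-16 FREE]

Derivation:
Op 1: a = malloc(5) -> a = 0; heap: [0-4 ALLOC][5-16 FREE]
Op 2: b = malloc(4) -> b = 5; heap: [0-4 ALLOC][5-8 ALLOC][9-16 FREE]
Op 3: c = malloc(5) -> c = 9; heap: [0-4 ALLOC][5-8 ALLOC][9-13 ALLOC][14-16 FREE]
Op 4: b = realloc(b, 1) -> b = 5; heap: [0-4 ALLOC][5-5 ALLOC][6-8 FREE][9-13 ALLOC][14-16 FREE]
Op 5: d = malloc(5) -> d = NULL; heap: [0-4 ALLOC][5-5 ALLOC][6-8 FREE][9-13 ALLOC][14-16 FREE]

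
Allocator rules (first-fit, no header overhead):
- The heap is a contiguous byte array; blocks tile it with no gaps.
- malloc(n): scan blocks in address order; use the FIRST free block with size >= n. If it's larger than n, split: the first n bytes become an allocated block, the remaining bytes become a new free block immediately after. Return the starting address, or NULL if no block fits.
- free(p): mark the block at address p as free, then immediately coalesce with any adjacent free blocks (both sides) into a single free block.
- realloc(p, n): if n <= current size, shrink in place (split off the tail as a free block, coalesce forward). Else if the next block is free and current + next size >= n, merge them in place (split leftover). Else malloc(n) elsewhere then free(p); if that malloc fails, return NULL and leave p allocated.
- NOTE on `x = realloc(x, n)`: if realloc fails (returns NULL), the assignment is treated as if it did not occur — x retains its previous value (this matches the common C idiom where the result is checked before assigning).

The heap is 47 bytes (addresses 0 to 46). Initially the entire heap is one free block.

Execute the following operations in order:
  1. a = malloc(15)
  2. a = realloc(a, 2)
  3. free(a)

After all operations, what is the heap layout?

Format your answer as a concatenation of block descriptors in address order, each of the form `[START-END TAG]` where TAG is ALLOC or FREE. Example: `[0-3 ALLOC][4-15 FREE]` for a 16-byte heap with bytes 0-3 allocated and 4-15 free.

Answer: [0-46 FREE]

Derivation:
Op 1: a = malloc(15) -> a = 0; heap: [0-14 ALLOC][15-46 FREE]
Op 2: a = realloc(a, 2) -> a = 0; heap: [0-1 ALLOC][2-46 FREE]
Op 3: free(a) -> (freed a); heap: [0-46 FREE]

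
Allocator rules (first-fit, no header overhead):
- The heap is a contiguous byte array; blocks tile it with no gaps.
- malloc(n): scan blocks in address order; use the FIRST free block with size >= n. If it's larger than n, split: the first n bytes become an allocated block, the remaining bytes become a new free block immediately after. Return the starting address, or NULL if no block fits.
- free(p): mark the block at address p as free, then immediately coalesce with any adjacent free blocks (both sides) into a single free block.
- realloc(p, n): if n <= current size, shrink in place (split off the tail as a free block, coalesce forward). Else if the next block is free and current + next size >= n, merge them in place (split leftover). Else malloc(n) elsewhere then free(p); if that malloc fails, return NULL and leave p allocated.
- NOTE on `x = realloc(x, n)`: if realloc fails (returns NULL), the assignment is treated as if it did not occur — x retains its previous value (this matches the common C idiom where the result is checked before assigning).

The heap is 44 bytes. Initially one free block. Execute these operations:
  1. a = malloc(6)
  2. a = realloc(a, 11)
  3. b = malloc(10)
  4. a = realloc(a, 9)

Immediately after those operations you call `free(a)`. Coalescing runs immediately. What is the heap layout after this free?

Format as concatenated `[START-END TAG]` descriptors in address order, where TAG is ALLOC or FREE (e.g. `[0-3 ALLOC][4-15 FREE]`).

Op 1: a = malloc(6) -> a = 0; heap: [0-5 ALLOC][6-43 FREE]
Op 2: a = realloc(a, 11) -> a = 0; heap: [0-10 ALLOC][11-43 FREE]
Op 3: b = malloc(10) -> b = 11; heap: [0-10 ALLOC][11-20 ALLOC][21-43 FREE]
Op 4: a = realloc(a, 9) -> a = 0; heap: [0-8 ALLOC][9-10 FREE][11-20 ALLOC][21-43 FREE]
free(a): a = 0 -> block [0-8 ALLOC]; mark free, coalesce with adjacent free neighbors -> [0-10 FREE][11-20 ALLOC][21-43 FREE]

Answer: [0-10 FREE][11-20 ALLOC][21-43 FREE]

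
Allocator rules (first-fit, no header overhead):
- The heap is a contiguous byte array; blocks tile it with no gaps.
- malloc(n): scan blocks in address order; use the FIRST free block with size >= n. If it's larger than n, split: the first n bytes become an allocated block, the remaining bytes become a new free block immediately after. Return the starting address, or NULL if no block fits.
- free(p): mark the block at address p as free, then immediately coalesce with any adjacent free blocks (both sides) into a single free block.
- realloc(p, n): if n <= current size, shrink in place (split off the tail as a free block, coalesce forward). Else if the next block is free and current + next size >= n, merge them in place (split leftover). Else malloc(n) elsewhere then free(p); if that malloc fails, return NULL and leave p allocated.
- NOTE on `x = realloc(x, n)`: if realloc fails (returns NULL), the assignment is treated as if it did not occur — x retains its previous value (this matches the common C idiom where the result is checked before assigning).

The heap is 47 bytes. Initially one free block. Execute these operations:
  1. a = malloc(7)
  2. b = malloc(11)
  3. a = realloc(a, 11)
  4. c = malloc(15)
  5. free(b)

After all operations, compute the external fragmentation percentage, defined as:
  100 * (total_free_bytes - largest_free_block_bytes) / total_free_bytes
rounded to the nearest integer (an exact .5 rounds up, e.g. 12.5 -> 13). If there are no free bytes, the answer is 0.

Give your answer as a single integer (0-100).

Answer: 14

Derivation:
Op 1: a = malloc(7) -> a = 0; heap: [0-6 ALLOC][7-46 FREE]
Op 2: b = malloc(11) -> b = 7; heap: [0-6 ALLOC][7-17 ALLOC][18-46 FREE]
Op 3: a = realloc(a, 11) -> a = 18; heap: [0-6 FREE][7-17 ALLOC][18-28 ALLOC][29-46 FREE]
Op 4: c = malloc(15) -> c = 29; heap: [0-6 FREE][7-17 ALLOC][18-28 ALLOC][29-43 ALLOC][44-46 FREE]
Op 5: free(b) -> (freed b); heap: [0-17 FREE][18-28 ALLOC][29-43 ALLOC][44-46 FREE]
Free blocks: [18 3] total_free=21 largest=18 -> 100*(21-18)/21 = 300/21 ≈ 14.286 -> rounds to 14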